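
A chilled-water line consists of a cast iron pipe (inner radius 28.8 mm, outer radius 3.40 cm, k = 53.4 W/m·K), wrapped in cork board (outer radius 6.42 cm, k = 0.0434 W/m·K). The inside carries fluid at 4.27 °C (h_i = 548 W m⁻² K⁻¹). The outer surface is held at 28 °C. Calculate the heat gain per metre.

Treat each layer as a resistance in series:
  R'_conv,in = 1/(2πr h) = 1/(2π·0.0288·548) = 0.01008 m·K/W
  R'_cast iron = ln(0.0340/0.0288)/(2πk) = 0.1660/(2π·53.4) = 4.947×10^-4 m·K/W
  R'_cork board = ln(0.0642/0.0340)/(2πk) = 0.6356/(2π·0.0434) = 2.331 m·K/W
ΣR = 0.01008 + 4.947×10^-4 + 2.331 = 2.342 m·K/W
Q' = ΔT/ΣR = (4.27 °C − 28 °C)/2.342 = -10.1 W/m
(Negative Q' ⇒ heat flows inward; heat gain = 10.1 W/m.)

Q' = 10.1 W/m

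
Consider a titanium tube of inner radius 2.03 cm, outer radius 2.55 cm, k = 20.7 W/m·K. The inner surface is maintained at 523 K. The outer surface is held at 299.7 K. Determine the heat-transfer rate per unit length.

Q' = 2πk·ΔT/ln(r₂/r₁) = 2π × 20.7 × 223.3 / ln(0.0255/0.0203) = 1.27×10^5 W/m

Q' = 127 kW/m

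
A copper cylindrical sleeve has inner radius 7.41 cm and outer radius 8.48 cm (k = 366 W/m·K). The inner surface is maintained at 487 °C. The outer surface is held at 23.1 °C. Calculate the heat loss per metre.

Q' = 2πk·ΔT/ln(r₂/r₁) = 2π × 366 × 463.9 / ln(0.0848/0.0741) = 7.91×10^6 W/m

Q' = 7910 kW/m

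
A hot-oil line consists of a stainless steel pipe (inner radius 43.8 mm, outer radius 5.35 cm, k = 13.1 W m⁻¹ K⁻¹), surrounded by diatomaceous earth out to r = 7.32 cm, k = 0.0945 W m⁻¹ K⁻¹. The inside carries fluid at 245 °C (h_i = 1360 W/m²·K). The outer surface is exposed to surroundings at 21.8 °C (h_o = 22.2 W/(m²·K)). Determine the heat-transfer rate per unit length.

Q' = 354 W/m

Resistance network (inner→outer):
  R'_conv,in = 1/(2πr h) = 1/(2π·0.0438·1360) = 0.002672 m·K/W
  R'_stainless steel = ln(0.0535/0.0438)/(2πk) = 0.2000/(2π·13.1) = 0.002430 m·K/W
  R'_diatomaceous earth = ln(0.0732/0.0535)/(2πk) = 0.3135/(2π·0.0945) = 0.5280 m·K/W
  R'_conv,out = 1/(2πr h) = 1/(2π·0.0732·22.2) = 0.09794 m·K/W
ΣR = 0.002672 + 0.002430 + 0.5280 + 0.09794 = 0.6310 m·K/W
Q' = ΔT/ΣR = (245 °C − 21.8 °C)/0.6310 = 354 W/m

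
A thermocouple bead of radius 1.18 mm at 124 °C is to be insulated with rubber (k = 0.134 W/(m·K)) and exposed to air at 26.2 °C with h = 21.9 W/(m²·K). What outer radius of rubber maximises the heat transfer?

For a sphere, r_cr = 2k_ins/h = 2·0.134/21.9 = 0.0122 m = 1.22 cm

r_cr = 1.22 cm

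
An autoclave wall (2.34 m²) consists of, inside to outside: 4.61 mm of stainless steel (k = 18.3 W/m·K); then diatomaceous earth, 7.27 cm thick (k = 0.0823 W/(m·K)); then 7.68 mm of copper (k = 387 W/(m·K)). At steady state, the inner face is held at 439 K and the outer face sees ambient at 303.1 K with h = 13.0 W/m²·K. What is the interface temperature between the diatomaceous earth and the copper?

Treat each layer as a resistance in series:
  R_stainless steel = L/(kA) = 0.00461/(18.3·2.34) = 1.077×10^-4 K/W
  R_diatomaceous earth = L/(kA) = 0.0727/(0.0823·2.34) = 0.3775 K/W
  R_copper = L/(kA) = 0.00768/(387·2.34) = 8.481×10^-6 K/W
  R_conv,out = 1/(hA) = 1/(13.0·2.34) = 0.03287 K/W
ΣR = 1.077×10^-4 + 0.3775 + 8.481×10^-6 + 0.03287 = 0.4105 K/W
Q = ΔT/ΣR = (439 K − 303.1 K)/0.4105 = 331.1 W
From the inner boundary to the diatomaceous earth/copper interface, ΣR_partial = 0.3776 K/W.
T_interface = T_in − Q·ΣR_partial = 439 K − (331.1)(0.3776) = 314.0 K

T = 314.0 K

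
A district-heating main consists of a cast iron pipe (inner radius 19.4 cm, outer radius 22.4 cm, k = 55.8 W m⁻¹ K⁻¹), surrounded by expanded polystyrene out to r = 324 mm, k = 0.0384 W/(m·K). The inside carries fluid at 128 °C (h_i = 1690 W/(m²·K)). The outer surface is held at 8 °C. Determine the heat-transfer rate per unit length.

Q' = 78.4 W/m

Treat each layer as a resistance in series:
  R'_conv,in = 1/(2πr h) = 1/(2π·0.194·1690) = 4.854×10^-4 m·K/W
  R'_cast iron = ln(0.224/0.194)/(2πk) = 0.1438/(2π·55.8) = 4.101×10^-4 m·K/W
  R'_expanded polystyrene = ln(0.324/0.224)/(2πk) = 0.3691/(2π·0.0384) = 1.530 m·K/W
ΣR = 4.854×10^-4 + 4.101×10^-4 + 1.530 = 1.531 m·K/W
Q' = ΔT/ΣR = (128 °C − 8 °C)/1.531 = 78.4 W/m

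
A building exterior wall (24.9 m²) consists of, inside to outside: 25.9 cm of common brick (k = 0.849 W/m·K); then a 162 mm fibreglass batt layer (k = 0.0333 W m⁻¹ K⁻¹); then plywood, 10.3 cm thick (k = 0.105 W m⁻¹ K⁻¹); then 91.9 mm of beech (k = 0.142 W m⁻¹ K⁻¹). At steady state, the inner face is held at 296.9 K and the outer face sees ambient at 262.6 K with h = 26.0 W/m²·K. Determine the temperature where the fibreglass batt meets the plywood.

Treat each layer as a resistance in series:
  R_common brick = L/(kA) = 0.259/(0.849·24.9) = 0.01225 K/W
  R_fibreglass batt = L/(kA) = 0.162/(0.0333·24.9) = 0.1954 K/W
  R_plywood = L/(kA) = 0.103/(0.105·24.9) = 0.03940 K/W
  R_beech = L/(kA) = 0.0919/(0.142·24.9) = 0.02599 K/W
  R_conv,out = 1/(hA) = 1/(26.0·24.9) = 0.001545 K/W
ΣR = 0.01225 + 0.1954 + 0.03940 + 0.02599 + 0.001545 = 0.2746 K/W
Q = ΔT/ΣR = (296.9 K − 262.6 K)/0.2746 = 124.9 W
From the inner boundary to the fibreglass batt/plywood interface, ΣR_partial = 0.2077 K/W.
T_interface = T_in − Q·ΣR_partial = 296.9 K − (124.9)(0.2077) = 270.96 K

T = 270.96 K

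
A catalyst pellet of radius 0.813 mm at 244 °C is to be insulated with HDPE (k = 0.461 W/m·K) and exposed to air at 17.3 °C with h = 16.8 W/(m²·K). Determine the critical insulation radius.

For a sphere, r_cr = 2k_ins/h = 2·0.461/16.8 = 0.0549 m = 5.49 cm

r_cr = 5.49 cm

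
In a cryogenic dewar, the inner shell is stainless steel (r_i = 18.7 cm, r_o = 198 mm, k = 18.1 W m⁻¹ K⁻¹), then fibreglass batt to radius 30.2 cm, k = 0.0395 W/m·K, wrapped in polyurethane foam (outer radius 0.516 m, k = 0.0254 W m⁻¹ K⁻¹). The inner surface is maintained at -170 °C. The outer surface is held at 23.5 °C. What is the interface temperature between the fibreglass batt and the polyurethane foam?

T = -83.1 °C

Treat each layer as a resistance in series:
  R_stainless steel = (1/0.187 − 1/0.198)/(4πk) = 0.2971/(4π·18.1) = 0.001306 K/W
  R_fibreglass batt = (1/0.198 − 1/0.302)/(4πk) = 1.739/(4π·0.0395) = 3.504 K/W
  R_polyurethane foam = (1/0.302 − 1/0.516)/(4πk) = 1.373/(4π·0.0254) = 4.302 K/W
ΣR = 0.001306 + 3.504 + 4.302 = 7.807 K/W
Q = ΔT/ΣR = (-170 °C − 23.5 °C)/7.807 = -24.79 W
From the inner boundary to the fibreglass batt/polyurethane foam interface, ΣR_partial = 3.505 K/W.
T_interface = T_in − Q·ΣR_partial = -170 °C − (-24.79)(3.505) = -83.1 °C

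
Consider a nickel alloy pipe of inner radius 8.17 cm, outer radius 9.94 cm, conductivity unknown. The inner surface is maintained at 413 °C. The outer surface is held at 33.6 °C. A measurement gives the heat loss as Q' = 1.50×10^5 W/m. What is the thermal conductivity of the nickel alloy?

ΣR = ΔT/Q' = |413 − 33.6|/1.50×10^5 = 0.002529 m·K/W
ln(r₂/r₁)/(2πk) = 0.002529 ⇒ k = 0.1961/(2π·0.002529) = 12.3 W/m·K

k = 12.3 W/m·K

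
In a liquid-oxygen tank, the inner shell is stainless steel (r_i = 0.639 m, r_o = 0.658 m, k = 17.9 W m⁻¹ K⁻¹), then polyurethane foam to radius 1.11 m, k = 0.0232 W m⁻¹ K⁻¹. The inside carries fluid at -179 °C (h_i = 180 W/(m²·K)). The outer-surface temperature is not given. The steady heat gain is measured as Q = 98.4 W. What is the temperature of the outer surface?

T_out = 30.0 °C

Series resistances:
  R_conv,in = 1/(4πr²h) = 1/(4π·0.639²·180) = 0.001083 K/W
  R_stainless steel = (1/0.639 − 1/0.658)/(4πk) = 0.04519/(4π·17.9) = 2.009×10^-4 K/W
  R_polyurethane foam = (1/0.658 − 1/1.11)/(4πk) = 0.6189/(4π·0.0232) = 2.123 K/W
ΣR = 2.124 K/W
ΔT = Q·ΣR = 98.4 × 2.124 = 209.0 K
Heat flows inward, so T_out = T_in + ΔT = -179 + 209.0 = 30.0 °C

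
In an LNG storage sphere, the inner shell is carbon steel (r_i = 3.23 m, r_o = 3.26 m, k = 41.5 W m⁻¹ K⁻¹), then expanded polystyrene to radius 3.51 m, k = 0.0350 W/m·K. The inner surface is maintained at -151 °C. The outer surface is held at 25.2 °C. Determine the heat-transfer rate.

Series thermal resistances, inner to outer:
  R_carbon steel = (1/3.23 − 1/3.26)/(4πk) = 0.002849/(4π·41.5) = 5.463×10^-6 K/W
  R_expanded polystyrene = (1/3.26 − 1/3.51)/(4πk) = 0.02185/(4π·0.0350) = 0.04967 K/W
ΣR = 5.463×10^-6 + 0.04967 = 0.04968 K/W
Q = ΔT/ΣR = (-151 °C − 25.2 °C)/0.04968 = -3550 W
(Negative Q ⇒ heat flows inward; heat gain = 3550 W.)

Q = 3.55 kW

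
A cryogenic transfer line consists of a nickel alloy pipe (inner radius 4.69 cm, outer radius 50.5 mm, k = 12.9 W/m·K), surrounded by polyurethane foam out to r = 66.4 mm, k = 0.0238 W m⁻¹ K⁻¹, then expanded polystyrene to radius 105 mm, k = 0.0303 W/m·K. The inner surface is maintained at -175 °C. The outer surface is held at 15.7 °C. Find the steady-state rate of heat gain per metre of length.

Q' = 45.0 W/m

Series thermal resistances, inner to outer:
  R'_nickel alloy = ln(0.0505/0.0469)/(2πk) = 0.07396/(2π·12.9) = 9.124×10^-4 m·K/W
  R'_polyurethane foam = ln(0.0664/0.0505)/(2πk) = 0.2737/(2π·0.0238) = 1.830 m·K/W
  R'_expanded polystyrene = ln(0.105/0.0664)/(2πk) = 0.4583/(2π·0.0303) = 2.407 m·K/W
ΣR = 9.124×10^-4 + 1.830 + 2.407 = 4.238 m·K/W
Q' = ΔT/ΣR = (-175 °C − 15.7 °C)/4.238 = -45.0 W/m
(Negative Q' ⇒ heat flows inward; heat gain = 45.0 W/m.)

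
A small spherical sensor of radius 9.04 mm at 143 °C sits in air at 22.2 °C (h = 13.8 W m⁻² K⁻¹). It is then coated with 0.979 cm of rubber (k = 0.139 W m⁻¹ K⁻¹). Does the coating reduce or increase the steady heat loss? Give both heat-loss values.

increases: 1.71 → 2.46 W

Critical radius for a sphere: r_cr = 2k/h = 0.0201 m = 2.01 cm.
Outer radius after coating: r₂ = 0.00904 + 0.00979 = 0.01883 m.
Since r₁ < r_cr and r₂ ≤ r_cr, the coating moves toward the maximum at r_cr — heat loss rises.
Bare: R = 1/(4πr₁²h) = 70.56 K/W; Q = 120.8/70.56 = 1.71 W.
Coated: R = R_cond + R_conv = 49.19 K/W; Q = 120.8/49.19 = 2.46 W.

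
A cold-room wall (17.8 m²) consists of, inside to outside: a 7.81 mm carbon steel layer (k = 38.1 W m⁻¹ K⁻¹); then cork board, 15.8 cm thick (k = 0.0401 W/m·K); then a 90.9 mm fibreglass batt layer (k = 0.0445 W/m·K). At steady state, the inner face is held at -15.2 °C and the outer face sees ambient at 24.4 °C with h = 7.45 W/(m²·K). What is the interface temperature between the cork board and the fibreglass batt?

Treat each layer as a resistance in series:
  R_carbon steel = L/(kA) = 0.00781/(38.1·17.8) = 1.152×10^-5 K/W
  R_cork board = L/(kA) = 0.158/(0.0401·17.8) = 0.2214 K/W
  R_fibreglass batt = L/(kA) = 0.0909/(0.0445·17.8) = 0.1148 K/W
  R_conv,out = 1/(hA) = 1/(7.45·17.8) = 0.007541 K/W
ΣR = 1.152×10^-5 + 0.2214 + 0.1148 + 0.007541 = 0.3438 K/W
Q = ΔT/ΣR = (-15.2 °C − 24.4 °C)/0.3438 = -115.2 W
From the inner boundary to the cork board/fibreglass batt interface, ΣR_partial = 0.2214 K/W.
T_interface = T_in − Q·ΣR_partial = -15.2 °C − (-115.2)(0.2214) = 10.3 °C

T = 10.3 °C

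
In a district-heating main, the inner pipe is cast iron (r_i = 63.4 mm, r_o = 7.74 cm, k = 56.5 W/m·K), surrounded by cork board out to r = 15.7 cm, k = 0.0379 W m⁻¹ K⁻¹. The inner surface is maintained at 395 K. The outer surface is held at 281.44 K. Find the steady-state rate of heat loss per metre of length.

Q' = 38.2 W/m

Treat each layer as a resistance in series:
  R'_cast iron = ln(0.0774/0.0634)/(2πk) = 0.1995/(2π·56.5) = 5.620×10^-4 m·K/W
  R'_cork board = ln(0.157/0.0774)/(2πk) = 0.7073/(2π·0.0379) = 2.970 m·K/W
ΣR = 5.620×10^-4 + 2.970 = 2.971 m·K/W
Q' = ΔT/ΣR = (395 K − 281.44 K)/2.971 = 38.2 W/m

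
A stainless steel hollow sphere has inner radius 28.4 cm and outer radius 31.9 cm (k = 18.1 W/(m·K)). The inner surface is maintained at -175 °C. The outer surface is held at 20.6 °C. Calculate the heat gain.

Q = 4πk·ΔT/(1/r₁ − 1/r₂) = 4π × 18.1 × 195.6 / (1/0.284 − 1/0.319) = 1.15×10^5 W

Q = 1.15×10^5 W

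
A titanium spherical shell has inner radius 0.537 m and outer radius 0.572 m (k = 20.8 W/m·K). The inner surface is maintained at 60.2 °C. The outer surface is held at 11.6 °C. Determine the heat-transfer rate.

Q = 111 kW

Q = 4πk·ΔT/(1/r₁ − 1/r₂) = 4π × 20.8 × 48.6 / (1/0.537 − 1/0.572) = 1.11×10^5 W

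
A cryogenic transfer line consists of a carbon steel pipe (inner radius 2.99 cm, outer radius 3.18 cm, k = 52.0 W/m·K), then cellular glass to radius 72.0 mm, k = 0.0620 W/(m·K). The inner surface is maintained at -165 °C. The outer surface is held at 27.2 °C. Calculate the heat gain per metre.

Q' = 91.6 W/m

Series thermal resistances, inner to outer:
  R'_carbon steel = ln(0.0318/0.0299)/(2πk) = 0.06161/(2π·52.0) = 1.886×10^-4 m·K/W
  R'_cellular glass = ln(0.0720/0.0318)/(2πk) = 0.8172/(2π·0.0620) = 2.098 m·K/W
ΣR = 1.886×10^-4 + 2.098 = 2.098 m·K/W
Q' = ΔT/ΣR = (-165 °C − 27.2 °C)/2.098 = -91.6 W/m
(Negative Q' ⇒ heat flows inward; heat gain = 91.6 W/m.)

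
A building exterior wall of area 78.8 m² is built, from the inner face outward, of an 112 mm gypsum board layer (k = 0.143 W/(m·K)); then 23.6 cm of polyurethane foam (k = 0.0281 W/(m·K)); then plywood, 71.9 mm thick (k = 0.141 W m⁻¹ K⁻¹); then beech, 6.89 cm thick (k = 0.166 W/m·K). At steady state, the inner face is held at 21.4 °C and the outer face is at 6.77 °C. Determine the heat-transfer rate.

Series thermal resistances, inner to outer:
  R_gypsum board = L/(kA) = 0.112/(0.143·78.8) = 0.009939 K/W
  R_polyurethane foam = L/(kA) = 0.236/(0.0281·78.8) = 0.1066 K/W
  R_plywood = L/(kA) = 0.0719/(0.141·78.8) = 0.006471 K/W
  R_beech = L/(kA) = 0.0689/(0.166·78.8) = 0.005267 K/W
ΣR = 0.009939 + 0.1066 + 0.006471 + 0.005267 = 0.1283 K/W
Q = ΔT/ΣR = (21.4 °C − 6.77 °C)/0.1283 = 114 W

Q = 114 W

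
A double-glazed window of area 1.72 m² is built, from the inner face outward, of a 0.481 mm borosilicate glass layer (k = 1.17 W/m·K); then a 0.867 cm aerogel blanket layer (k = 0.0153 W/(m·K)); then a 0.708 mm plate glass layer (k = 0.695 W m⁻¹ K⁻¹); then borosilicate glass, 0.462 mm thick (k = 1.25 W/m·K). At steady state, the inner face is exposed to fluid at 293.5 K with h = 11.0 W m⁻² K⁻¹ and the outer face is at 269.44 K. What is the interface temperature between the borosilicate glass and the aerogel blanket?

Series thermal resistances, inner to outer:
  R_conv,in = 1/(hA) = 1/(11.0·1.72) = 0.05285 K/W
  R_borosilicate glass = L/(kA) = 4.81×10^-4/(1.17·1.72) = 2.390×10^-4 K/W
  R_aerogel blanket = L/(kA) = 0.00867/(0.0153·1.72) = 0.3295 K/W
  R_plate glass = L/(kA) = 7.08×10^-4/(0.695·1.72) = 5.923×10^-4 K/W
  R_borosilicate glass = L/(kA) = 4.62×10^-4/(1.25·1.72) = 2.149×10^-4 K/W
ΣR = 0.05285 + 2.390×10^-4 + 0.3295 + 5.923×10^-4 + 2.149×10^-4 = 0.3834 K/W
Q = ΔT/ΣR = (293.5 K − 269.44 K)/0.3834 = 62.75 W
From the inner boundary to the borosilicate glass/aerogel blanket interface, ΣR_partial = 0.05309 K/W.
T_interface = T_in − Q·ΣR_partial = 293.5 K − (62.75)(0.05309) = 290.2 K

T = 290.2 K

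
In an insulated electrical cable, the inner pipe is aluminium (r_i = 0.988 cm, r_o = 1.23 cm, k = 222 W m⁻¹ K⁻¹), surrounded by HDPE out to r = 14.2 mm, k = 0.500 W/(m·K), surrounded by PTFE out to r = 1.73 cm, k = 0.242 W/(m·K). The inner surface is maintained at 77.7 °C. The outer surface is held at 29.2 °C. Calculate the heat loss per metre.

Q' = 276 W/m

Treat each layer as a resistance in series:
  R'_aluminium = ln(0.0123/0.00988)/(2πk) = 0.2191/(2π·222) = 1.571×10^-4 m·K/W
  R'_HDPE = ln(0.0142/0.0123)/(2πk) = 0.1436/(2π·0.500) = 0.04572 m·K/W
  R'_PTFE = ln(0.0173/0.0142)/(2πk) = 0.1975/(2π·0.242) = 0.1299 m·K/W
ΣR = 1.571×10^-4 + 0.04572 + 0.1299 = 0.1758 m·K/W
Q' = ΔT/ΣR = (77.7 °C − 29.2 °C)/0.1758 = 276 W/m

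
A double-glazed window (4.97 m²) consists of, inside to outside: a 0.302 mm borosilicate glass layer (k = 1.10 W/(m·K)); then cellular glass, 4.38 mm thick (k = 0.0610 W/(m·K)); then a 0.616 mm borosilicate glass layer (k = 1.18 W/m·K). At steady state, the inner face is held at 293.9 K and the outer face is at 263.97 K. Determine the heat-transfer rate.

Series thermal resistances, inner to outer:
  R_borosilicate glass = L/(kA) = 3.02×10^-4/(1.10·4.97) = 5.524×10^-5 K/W
  R_cellular glass = L/(kA) = 0.00438/(0.0610·4.97) = 0.01445 K/W
  R_borosilicate glass = L/(kA) = 6.16×10^-4/(1.18·4.97) = 1.050×10^-4 K/W
ΣR = 5.524×10^-5 + 0.01445 + 1.050×10^-4 = 0.01461 K/W
Q = ΔT/ΣR = (293.9 K − 263.97 K)/0.01461 = 2050 W

Q = 2050 W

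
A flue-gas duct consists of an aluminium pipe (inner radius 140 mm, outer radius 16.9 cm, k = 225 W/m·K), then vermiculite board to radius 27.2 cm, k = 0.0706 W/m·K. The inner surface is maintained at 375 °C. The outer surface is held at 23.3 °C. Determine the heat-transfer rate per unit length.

Series thermal resistances, inner to outer:
  R'_aluminium = ln(0.169/0.140)/(2πk) = 0.1883/(2π·225) = 1.332×10^-4 m·K/W
  R'_vermiculite board = ln(0.272/0.169)/(2πk) = 0.4759/(2π·0.0706) = 1.073 m·K/W
ΣR = 1.332×10^-4 + 1.073 = 1.073 m·K/W
Q' = ΔT/ΣR = (375 °C − 23.3 °C)/1.073 = 328 W/m

Q' = 328 W/m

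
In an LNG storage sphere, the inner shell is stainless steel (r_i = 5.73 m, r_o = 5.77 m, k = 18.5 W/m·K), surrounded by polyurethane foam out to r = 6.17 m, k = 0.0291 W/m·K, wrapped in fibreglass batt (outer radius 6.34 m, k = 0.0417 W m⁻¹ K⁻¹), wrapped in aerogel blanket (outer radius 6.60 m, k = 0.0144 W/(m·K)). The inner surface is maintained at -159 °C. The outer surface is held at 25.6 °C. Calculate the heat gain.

Q = 2.52 kW

Resistance network (inner→outer):
  R_stainless steel = (1/5.73 − 1/5.77)/(4πk) = 0.001210/(4π·18.5) = 5.204×10^-6 K/W
  R_polyurethane foam = (1/5.77 − 1/6.17)/(4πk) = 0.01124/(4π·0.0291) = 0.03073 K/W
  R_fibreglass batt = (1/6.17 − 1/6.34)/(4πk) = 0.004346/(4π·0.0417) = 0.008293 K/W
  R_aerogel blanket = (1/6.34 − 1/6.60)/(4πk) = 0.006214/(4π·0.0144) = 0.03434 K/W
ΣR = 5.204×10^-6 + 0.03073 + 0.008293 + 0.03434 = 0.07337 K/W
Q = ΔT/ΣR = (-159 °C − 25.6 °C)/0.07337 = -2520 W
(Negative Q ⇒ heat flows inward; heat gain = 2520 W.)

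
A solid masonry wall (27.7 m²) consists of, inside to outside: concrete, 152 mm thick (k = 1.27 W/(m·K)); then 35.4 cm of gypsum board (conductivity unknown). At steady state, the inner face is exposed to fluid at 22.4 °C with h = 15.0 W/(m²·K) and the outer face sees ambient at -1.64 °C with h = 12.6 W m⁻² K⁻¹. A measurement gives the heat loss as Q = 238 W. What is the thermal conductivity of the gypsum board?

ΣR = ΔT/Q = |22.4 − -1.64|/238 = 0.1010 K/W
Known resistances:
  R_conv,in = 1/(hA) = 1/(15.0·27.7) = 0.002407 K/W
  R_concrete = L/(kA) = 0.152/(1.27·27.7) = 0.004321 K/W
  R_conv,out = 1/(hA) = 1/(12.6·27.7) = 0.002865 K/W
R_gypsum board = ΣR − ΣR_known = 0.1010 − 0.009593 = 0.09141 K/W
L/(kA) = 0.09141 ⇒ k = 0.354/(0.09141·27.7) = 0.140 W/m·K

k = 0.140 W/m·K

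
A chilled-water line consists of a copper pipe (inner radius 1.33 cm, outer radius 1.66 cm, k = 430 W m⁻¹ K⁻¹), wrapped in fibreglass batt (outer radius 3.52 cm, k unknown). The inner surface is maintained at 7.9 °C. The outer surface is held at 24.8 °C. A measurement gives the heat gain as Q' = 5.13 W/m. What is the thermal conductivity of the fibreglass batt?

k = 0.0363 W/m·K

ΣR = ΔT/Q' = |7.9 − 24.8|/5.13 = 3.294 m·K/W
Known resistances:
  R'_copper = ln(0.0166/0.0133)/(2πk) = 0.2216/(2π·430) = 8.203×10^-5 m·K/W
R_fibreglass batt = ΣR − ΣR_known = 3.294 − 8.203×10^-5 = 3.294 m·K/W
ln(r₂/r₁)/(2πk) = 3.294 ⇒ k = 0.7516/(2π·3.294) = 0.0363 W/m·K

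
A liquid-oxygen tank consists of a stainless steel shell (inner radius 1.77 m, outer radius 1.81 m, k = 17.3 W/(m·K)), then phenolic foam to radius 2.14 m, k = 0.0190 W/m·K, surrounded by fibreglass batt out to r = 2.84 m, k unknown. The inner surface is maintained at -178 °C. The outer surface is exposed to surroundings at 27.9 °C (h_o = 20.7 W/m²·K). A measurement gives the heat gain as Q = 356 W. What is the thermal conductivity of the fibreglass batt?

k = 0.0415 W/m·K

ΣR = ΔT/Q = |-178 − 27.9|/356 = 0.5784 K/W
Known resistances:
  R_stainless steel = (1/1.77 − 1/1.81)/(4πk) = 0.01249/(4π·17.3) = 5.743×10^-5 K/W
  R_phenolic foam = (1/1.81 − 1/2.14)/(4πk) = 0.08520/(4π·0.0190) = 0.3568 K/W
  R_conv,out = 1/(4πr²h) = 1/(4π·2.84²·20.7) = 4.766×10^-4 K/W
R_fibreglass batt = ΣR − ΣR_known = 0.5784 − 0.3573 = 0.2211 K/W
(1/r₁−1/r₂)/(4πk) = 0.2211 ⇒ k = 0.1152/(4π·0.2211) = 0.0415 W/m·K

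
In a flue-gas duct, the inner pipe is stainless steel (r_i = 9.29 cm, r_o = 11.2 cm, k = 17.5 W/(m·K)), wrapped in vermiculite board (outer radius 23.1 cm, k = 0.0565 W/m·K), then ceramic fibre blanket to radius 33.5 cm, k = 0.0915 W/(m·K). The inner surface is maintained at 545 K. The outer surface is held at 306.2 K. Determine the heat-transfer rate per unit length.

Resistance network (inner→outer):
  R'_stainless steel = ln(0.112/0.0929)/(2πk) = 0.1870/(2π·17.5) = 0.001700 m·K/W
  R'_vermiculite board = ln(0.231/0.112)/(2πk) = 0.7239/(2π·0.0565) = 2.039 m·K/W
  R'_ceramic fibre blanket = ln(0.335/0.231)/(2πk) = 0.3717/(2π·0.0915) = 0.6466 m·K/W
ΣR = 0.001700 + 2.039 + 0.6466 = 2.687 m·K/W
Q' = ΔT/ΣR = (545 K − 306.2 K)/2.687 = 88.9 W/m

Q' = 88.9 W/m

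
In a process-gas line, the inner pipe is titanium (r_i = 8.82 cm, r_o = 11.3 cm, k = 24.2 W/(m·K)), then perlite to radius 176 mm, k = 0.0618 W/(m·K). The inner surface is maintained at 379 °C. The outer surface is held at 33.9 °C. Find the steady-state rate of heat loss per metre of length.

Resistance network (inner→outer):
  R'_titanium = ln(0.113/0.0882)/(2πk) = 0.2478/(2π·24.2) = 0.001630 m·K/W
  R'_perlite = ln(0.176/0.113)/(2πk) = 0.4431/(2π·0.0618) = 1.141 m·K/W
ΣR = 0.001630 + 1.141 = 1.143 m·K/W
Q' = ΔT/ΣR = (379 °C − 33.9 °C)/1.143 = 302 W/m

Q' = 302 W/m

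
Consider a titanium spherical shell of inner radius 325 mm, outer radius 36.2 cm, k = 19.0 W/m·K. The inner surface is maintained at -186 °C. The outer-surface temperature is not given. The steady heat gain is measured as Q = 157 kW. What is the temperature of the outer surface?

T_out = 20.8 °C

Series resistances:
  R_titanium = (1/0.325 − 1/0.362)/(4πk) = 0.3145/(4π·19.0) = 0.001317 K/W
ΣR = 0.001317 K/W
ΔT = Q·ΣR = 1.57×10^5 × 0.001317 = 206.8 K
Heat flows inward, so T_out = T_in + ΔT = -186 + 206.8 = 20.8 °C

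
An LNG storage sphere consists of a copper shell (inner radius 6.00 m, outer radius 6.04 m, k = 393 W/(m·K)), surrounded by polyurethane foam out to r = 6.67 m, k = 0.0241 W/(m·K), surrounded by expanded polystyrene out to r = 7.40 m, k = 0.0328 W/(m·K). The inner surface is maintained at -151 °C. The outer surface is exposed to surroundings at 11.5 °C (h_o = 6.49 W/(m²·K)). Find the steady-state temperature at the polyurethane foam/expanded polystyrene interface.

Treat each layer as a resistance in series:
  R_copper = (1/6.00 − 1/6.04)/(4πk) = 0.001104/(4π·393) = 2.235×10^-7 K/W
  R_polyurethane foam = (1/6.04 − 1/6.67)/(4πk) = 0.01564/(4π·0.0241) = 0.05164 K/W
  R_expanded polystyrene = (1/6.67 − 1/7.40)/(4πk) = 0.01479/(4π·0.0328) = 0.03588 K/W
  R_conv,out = 1/(4πr²h) = 1/(4π·7.40²·6.49) = 2.239×10^-4 K/W
ΣR = 2.235×10^-7 + 0.05164 + 0.03588 + 2.239×10^-4 = 0.08774 K/W
Q = ΔT/ΣR = (-151 °C − 11.5 °C)/0.08774 = -1852 W
From the inner boundary to the polyurethane foam/expanded polystyrene interface, ΣR_partial = 0.05164 K/W.
T_interface = T_in − Q·ΣR_partial = -151 °C − (-1852)(0.05164) = -55.4 °C

T = -55.4 °C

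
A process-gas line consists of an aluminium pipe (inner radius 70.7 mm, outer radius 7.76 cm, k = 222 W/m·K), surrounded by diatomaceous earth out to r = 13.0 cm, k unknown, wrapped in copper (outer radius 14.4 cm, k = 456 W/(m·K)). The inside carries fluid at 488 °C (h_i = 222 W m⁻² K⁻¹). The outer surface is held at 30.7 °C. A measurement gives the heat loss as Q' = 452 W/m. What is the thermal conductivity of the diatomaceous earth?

k = 0.0820 W/m·K

ΣR = ΔT/Q' = |488 − 30.7|/452 = 1.012 m·K/W
Known resistances:
  R'_conv,in = 1/(2πr h) = 1/(2π·0.0707·222) = 0.01014 m·K/W
  R'_aluminium = ln(0.0776/0.0707)/(2πk) = 0.09312/(2π·222) = 6.676×10^-5 m·K/W
  R'_copper = ln(0.144/0.130)/(2πk) = 0.1023/(2π·456) = 3.570×10^-5 m·K/W
R_diatomaceous earth = ΣR − ΣR_known = 1.012 − 0.01024 = 1.002 m·K/W
ln(r₂/r₁)/(2πk) = 1.002 ⇒ k = 0.5160/(2π·1.002) = 0.0820 W/m·K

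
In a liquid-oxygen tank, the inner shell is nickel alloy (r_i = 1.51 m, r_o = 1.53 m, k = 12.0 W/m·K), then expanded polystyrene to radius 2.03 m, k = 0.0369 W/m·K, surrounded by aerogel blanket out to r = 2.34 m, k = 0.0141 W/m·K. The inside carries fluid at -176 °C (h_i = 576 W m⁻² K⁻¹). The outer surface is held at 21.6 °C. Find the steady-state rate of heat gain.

Q = 276 W

Treat each layer as a resistance in series:
  R_conv,in = 1/(4πr²h) = 1/(4π·1.51²·576) = 6.059×10^-5 K/W
  R_nickel alloy = (1/1.51 − 1/1.53)/(4πk) = 0.008657/(4π·12.0) = 5.741×10^-5 K/W
  R_expanded polystyrene = (1/1.53 − 1/2.03)/(4πk) = 0.1610/(4π·0.0369) = 0.3472 K/W
  R_aerogel blanket = (1/2.03 − 1/2.34)/(4πk) = 0.06526/(4π·0.0141) = 0.3683 K/W
ΣR = 6.059×10^-5 + 5.741×10^-5 + 0.3472 + 0.3683 = 0.7156 K/W
Q = ΔT/ΣR = (-176 °C − 21.6 °C)/0.7156 = -276 W
(Negative Q ⇒ heat flows inward; heat gain = 276 W.)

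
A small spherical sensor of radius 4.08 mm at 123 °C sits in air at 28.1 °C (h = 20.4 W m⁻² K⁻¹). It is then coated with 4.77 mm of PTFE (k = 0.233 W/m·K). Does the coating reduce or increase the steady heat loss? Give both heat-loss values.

Critical radius for a sphere: r_cr = 2k/h = 0.0228 m = 2.28 cm.
Outer radius after coating: r₂ = 0.00408 + 0.00477 = 0.00885 m.
Since r₁ < r_cr and r₂ ≤ r_cr, the coating moves toward the maximum at r_cr — heat loss rises.
Bare: R = 1/(4πr₁²h) = 234.3 K/W; Q = 94.9/234.3 = 0.405 W.
Coated: R = R_cond + R_conv = 94.92 K/W; Q = 94.9/94.92 = 1.00 W.

increases: 0.405 → 1.00 W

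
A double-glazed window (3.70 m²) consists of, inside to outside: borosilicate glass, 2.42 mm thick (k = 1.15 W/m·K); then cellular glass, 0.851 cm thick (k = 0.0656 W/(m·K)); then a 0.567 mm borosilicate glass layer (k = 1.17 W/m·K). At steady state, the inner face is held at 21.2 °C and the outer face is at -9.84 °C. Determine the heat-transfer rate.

Q = 868 W

Resistance network (inner→outer):
  R_borosilicate glass = L/(kA) = 0.00242/(1.15·3.70) = 5.687×10^-4 K/W
  R_cellular glass = L/(kA) = 0.00851/(0.0656·3.70) = 0.03506 K/W
  R_borosilicate glass = L/(kA) = 5.67×10^-4/(1.17·3.70) = 1.310×10^-4 K/W
ΣR = 5.687×10^-4 + 0.03506 + 1.310×10^-4 = 0.03576 K/W
Q = ΔT/ΣR = (21.2 °C − -9.84 °C)/0.03576 = 868 W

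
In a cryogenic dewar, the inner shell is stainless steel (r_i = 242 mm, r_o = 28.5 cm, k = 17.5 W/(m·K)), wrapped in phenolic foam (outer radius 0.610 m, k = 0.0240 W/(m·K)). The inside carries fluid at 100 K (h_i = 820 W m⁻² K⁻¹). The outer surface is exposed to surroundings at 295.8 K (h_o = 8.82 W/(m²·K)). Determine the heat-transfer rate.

Q = 31.4 W

Resistance network (inner→outer):
  R_conv,in = 1/(4πr²h) = 1/(4π·0.242²·820) = 0.001657 K/W
  R_stainless steel = (1/0.242 − 1/0.285)/(4πk) = 0.6235/(4π·17.5) = 0.002835 K/W
  R_phenolic foam = (1/0.285 − 1/0.610)/(4πk) = 1.869/(4π·0.0240) = 6.199 K/W
  R_conv,out = 1/(4πr²h) = 1/(4π·0.610²·8.82) = 0.02425 K/W
ΣR = 0.001657 + 0.002835 + 6.199 + 0.02425 = 6.228 K/W
Q = ΔT/ΣR = (100 K − 295.8 K)/6.228 = -31.4 W
(Negative Q ⇒ heat flows inward; heat gain = 31.4 W.)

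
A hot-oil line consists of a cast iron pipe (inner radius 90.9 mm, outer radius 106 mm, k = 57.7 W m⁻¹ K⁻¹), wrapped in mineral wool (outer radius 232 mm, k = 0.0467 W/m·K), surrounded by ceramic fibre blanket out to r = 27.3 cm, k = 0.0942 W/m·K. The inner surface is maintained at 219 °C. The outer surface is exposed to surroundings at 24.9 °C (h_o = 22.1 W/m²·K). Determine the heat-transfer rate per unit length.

Treat each layer as a resistance in series:
  R'_cast iron = ln(0.106/0.0909)/(2πk) = 0.1537/(2π·57.7) = 4.239×10^-4 m·K/W
  R'_mineral wool = ln(0.232/0.106)/(2πk) = 0.7833/(2π·0.0467) = 2.670 m·K/W
  R'_ceramic fibre blanket = ln(0.273/0.232)/(2πk) = 0.1627/(2π·0.0942) = 0.2749 m·K/W
  R'_conv,out = 1/(2πr h) = 1/(2π·0.273·22.1) = 0.02638 m·K/W
ΣR = 4.239×10^-4 + 2.670 + 0.2749 + 0.02638 = 2.972 m·K/W
Q' = ΔT/ΣR = (219 °C − 24.9 °C)/2.972 = 65.3 W/m

Q' = 65.3 W/m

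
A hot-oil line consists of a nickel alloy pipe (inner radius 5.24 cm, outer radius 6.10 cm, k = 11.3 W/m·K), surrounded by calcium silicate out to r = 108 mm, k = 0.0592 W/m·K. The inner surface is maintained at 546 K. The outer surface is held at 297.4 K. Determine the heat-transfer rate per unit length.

Treat each layer as a resistance in series:
  R'_nickel alloy = ln(0.0610/0.0524)/(2πk) = 0.1520/(2π·11.3) = 0.002140 m·K/W
  R'_calcium silicate = ln(0.108/0.0610)/(2πk) = 0.5713/(2π·0.0592) = 1.536 m·K/W
ΣR = 0.002140 + 1.536 = 1.538 m·K/W
Q' = ΔT/ΣR = (546 K − 297.4 K)/1.538 = 162 W/m

Q' = 162 W/m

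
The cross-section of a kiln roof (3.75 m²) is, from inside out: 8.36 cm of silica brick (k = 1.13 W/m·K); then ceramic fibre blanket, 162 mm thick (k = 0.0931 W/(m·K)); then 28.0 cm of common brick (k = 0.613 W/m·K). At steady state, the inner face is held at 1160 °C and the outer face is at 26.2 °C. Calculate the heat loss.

Q = 1870 W

Resistance network (inner→outer):
  R_silica brick = L/(kA) = 0.0836/(1.13·3.75) = 0.01973 K/W
  R_ceramic fibre blanket = L/(kA) = 0.162/(0.0931·3.75) = 0.4640 K/W
  R_common brick = L/(kA) = 0.280/(0.613·3.75) = 0.1218 K/W
ΣR = 0.01973 + 0.4640 + 0.1218 = 0.6055 K/W
Q = ΔT/ΣR = (1160 °C − 26.2 °C)/0.6055 = 1870 W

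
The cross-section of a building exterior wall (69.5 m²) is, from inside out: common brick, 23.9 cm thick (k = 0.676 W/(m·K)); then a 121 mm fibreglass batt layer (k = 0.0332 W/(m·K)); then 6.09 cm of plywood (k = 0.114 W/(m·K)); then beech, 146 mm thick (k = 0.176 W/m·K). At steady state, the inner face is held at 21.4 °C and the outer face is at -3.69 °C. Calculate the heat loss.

Series thermal resistances, inner to outer:
  R_common brick = L/(kA) = 0.239/(0.676·69.5) = 0.005087 K/W
  R_fibreglass batt = L/(kA) = 0.121/(0.0332·69.5) = 0.05244 K/W
  R_plywood = L/(kA) = 0.0609/(0.114·69.5) = 0.007686 K/W
  R_beech = L/(kA) = 0.146/(0.176·69.5) = 0.01194 K/W
ΣR = 0.005087 + 0.05244 + 0.007686 + 0.01194 = 0.07715 K/W
Q = ΔT/ΣR = (21.4 °C − -3.69 °C)/0.07715 = 325 W

Q = 325 W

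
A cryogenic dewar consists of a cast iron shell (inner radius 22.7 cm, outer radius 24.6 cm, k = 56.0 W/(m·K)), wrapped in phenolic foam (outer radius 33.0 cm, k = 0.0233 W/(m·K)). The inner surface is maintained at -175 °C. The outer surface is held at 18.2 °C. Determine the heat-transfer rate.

Resistance network (inner→outer):
  R_cast iron = (1/0.227 − 1/0.246)/(4πk) = 0.3402/(4π·56.0) = 4.835×10^-4 K/W
  R_phenolic foam = (1/0.246 − 1/0.330)/(4πk) = 1.035/(4π·0.0233) = 3.534 K/W
ΣR = 4.835×10^-4 + 3.534 = 3.534 K/W
Q = ΔT/ΣR = (-175 °C − 18.2 °C)/3.534 = -54.7 W
(Negative Q ⇒ heat flows inward; heat gain = 54.7 W.)

Q = 54.7 W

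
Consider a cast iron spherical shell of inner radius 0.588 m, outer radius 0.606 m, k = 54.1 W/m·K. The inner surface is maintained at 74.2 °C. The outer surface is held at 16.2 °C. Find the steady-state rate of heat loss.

Q = 4πk·ΔT/(1/r₁ − 1/r₂) = 4π × 54.1 × 58 / (1/0.588 − 1/0.606) = 7.81×10^5 W

Q = 781 kW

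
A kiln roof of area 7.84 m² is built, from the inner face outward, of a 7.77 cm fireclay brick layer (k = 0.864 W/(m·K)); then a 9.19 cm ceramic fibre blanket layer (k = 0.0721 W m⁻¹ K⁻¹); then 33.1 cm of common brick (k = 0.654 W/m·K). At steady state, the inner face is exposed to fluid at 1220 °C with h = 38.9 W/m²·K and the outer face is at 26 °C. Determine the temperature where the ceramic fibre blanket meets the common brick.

Series thermal resistances, inner to outer:
  R_conv,in = 1/(hA) = 1/(38.9·7.84) = 0.003279 K/W
  R_fireclay brick = L/(kA) = 0.0777/(0.864·7.84) = 0.01147 K/W
  R_ceramic fibre blanket = L/(kA) = 0.0919/(0.0721·7.84) = 0.1626 K/W
  R_common brick = L/(kA) = 0.331/(0.654·7.84) = 0.06456 K/W
ΣR = 0.003279 + 0.01147 + 0.1626 + 0.06456 = 0.2419 K/W
Q = ΔT/ΣR = (1220 °C − 26 °C)/0.2419 = 4936 W
From the inner boundary to the ceramic fibre blanket/common brick interface, ΣR_partial = 0.1773 K/W.
T_interface = T_in − Q·ΣR_partial = 1220 °C − (4936)(0.1773) = 345 °C

T = 345 °C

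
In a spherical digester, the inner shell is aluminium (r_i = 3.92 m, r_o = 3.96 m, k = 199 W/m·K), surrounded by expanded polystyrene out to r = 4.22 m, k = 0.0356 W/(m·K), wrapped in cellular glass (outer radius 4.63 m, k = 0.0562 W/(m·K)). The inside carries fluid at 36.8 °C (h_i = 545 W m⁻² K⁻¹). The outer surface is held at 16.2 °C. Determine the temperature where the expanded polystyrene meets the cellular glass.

Treat each layer as a resistance in series:
  R_conv,in = 1/(4πr²h) = 1/(4π·3.92²·545) = 9.502×10^-6 K/W
  R_aluminium = (1/3.92 − 1/3.96)/(4πk) = 0.002577/(4π·199) = 1.030×10^-6 K/W
  R_expanded polystyrene = (1/3.96 − 1/4.22)/(4πk) = 0.01556/(4π·0.0356) = 0.03478 K/W
  R_cellular glass = (1/4.22 − 1/4.63)/(4πk) = 0.02098/(4π·0.0562) = 0.02971 K/W
ΣR = 9.502×10^-6 + 1.030×10^-6 + 0.03478 + 0.02971 = 0.06450 K/W
Q = ΔT/ΣR = (36.8 °C − 16.2 °C)/0.06450 = 319.4 W
From the inner boundary to the expanded polystyrene/cellular glass interface, ΣR_partial = 0.03479 K/W.
T_interface = T_in − Q·ΣR_partial = 36.8 °C − (319.4)(0.03479) = 25.7 °C

T = 25.7 °C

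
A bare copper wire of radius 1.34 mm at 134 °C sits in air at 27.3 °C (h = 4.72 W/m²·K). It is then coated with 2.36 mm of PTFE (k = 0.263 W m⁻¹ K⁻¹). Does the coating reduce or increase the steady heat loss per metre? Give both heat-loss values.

increases: 4.24 → 11.0 W/m

Critical radius for a cylinder: r_cr = k/h = 0.0557 m = 5.57 cm.
Outer radius after coating: r₂ = 0.00134 + 0.00236 = 0.00370 m.
Since r₁ < r_cr and r₂ ≤ r_cr, the coating moves toward the maximum at r_cr — heat loss rises.
Bare: R = 1/(2πr₁h) = 25.16 m·K/W; Q = 106.7/25.16 = 4.24 W/m.
Coated: R = R_cond + R_conv = 9.728 m·K/W; Q = 106.7/9.728 = 11.0 W/m.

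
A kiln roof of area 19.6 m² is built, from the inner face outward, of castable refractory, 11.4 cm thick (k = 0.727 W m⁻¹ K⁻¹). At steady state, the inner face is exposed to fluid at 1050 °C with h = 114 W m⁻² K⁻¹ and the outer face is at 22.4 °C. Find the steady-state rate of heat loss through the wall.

Series thermal resistances, inner to outer:
  R_conv,in = 1/(hA) = 1/(114·19.6) = 4.475×10^-4 K/W
  R_castable refractory = L/(kA) = 0.114/(0.727·19.6) = 0.008000 K/W
ΣR = 4.475×10^-4 + 0.008000 = 0.008448 K/W
Q = ΔT/ΣR = (1050 °C − 22.4 °C)/0.008448 = 1.22×10^5 W

Q = 122 kW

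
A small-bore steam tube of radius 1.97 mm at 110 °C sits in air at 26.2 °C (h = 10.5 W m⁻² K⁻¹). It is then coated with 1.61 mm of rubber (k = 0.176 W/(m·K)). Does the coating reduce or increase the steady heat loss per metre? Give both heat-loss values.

Critical radius for a cylinder: r_cr = k/h = 0.0168 m = 1.68 cm.
Outer radius after coating: r₂ = 0.00197 + 0.00161 = 0.00358 m.
Since r₁ < r_cr and r₂ ≤ r_cr, the coating moves toward the maximum at r_cr — heat loss rises.
Bare: R = 1/(2πr₁h) = 7.694 m·K/W; Q = 83.8/7.694 = 10.9 W/m.
Coated: R = R_cond + R_conv = 4.774 m·K/W; Q = 83.8/4.774 = 17.6 W/m.

increases: 10.9 → 17.6 W/m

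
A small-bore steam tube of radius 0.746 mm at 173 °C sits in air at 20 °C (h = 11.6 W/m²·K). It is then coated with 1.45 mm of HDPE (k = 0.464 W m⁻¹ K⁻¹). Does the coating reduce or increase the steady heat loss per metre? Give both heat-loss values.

increases: 8.32 → 23.1 W/m

Critical radius for a cylinder: r_cr = k/h = 0.0400 m = 4.00 cm.
Outer radius after coating: r₂ = 7.46×10^-4 + 0.00145 = 0.002196 m.
Since r₁ < r_cr and r₂ ≤ r_cr, the coating moves toward the maximum at r_cr — heat loss rises.
Bare: R = 1/(2πr₁h) = 18.39 m·K/W; Q = 153/18.39 = 8.32 W/m.
Coated: R = R_cond + R_conv = 6.618 m·K/W; Q = 153/6.618 = 23.1 W/m.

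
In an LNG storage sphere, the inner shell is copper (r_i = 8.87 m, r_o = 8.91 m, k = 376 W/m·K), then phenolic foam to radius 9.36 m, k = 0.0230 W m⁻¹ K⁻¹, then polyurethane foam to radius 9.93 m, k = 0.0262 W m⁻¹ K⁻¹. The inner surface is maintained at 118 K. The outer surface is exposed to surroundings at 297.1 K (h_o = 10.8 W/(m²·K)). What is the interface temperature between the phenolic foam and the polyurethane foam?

Resistance network (inner→outer):
  R_copper = (1/8.87 − 1/8.91)/(4πk) = 5.061×10^-4/(4π·376) = 1.071×10^-7 K/W
  R_phenolic foam = (1/8.91 − 1/9.36)/(4πk) = 0.005396/(4π·0.0230) = 0.01867 K/W
  R_polyurethane foam = (1/9.36 − 1/9.93)/(4πk) = 0.006133/(4π·0.0262) = 0.01863 K/W
  R_conv,out = 1/(4πr²h) = 1/(4π·9.93²·10.8) = 7.473×10^-5 K/W
ΣR = 1.071×10^-7 + 0.01867 + 0.01863 + 7.473×10^-5 = 0.03737 K/W
Q = ΔT/ΣR = (118 K − 297.1 K)/0.03737 = -4793 W
From the inner boundary to the phenolic foam/polyurethane foam interface, ΣR_partial = 0.01867 K/W.
T_interface = T_in − Q·ΣR_partial = 118 K − (-4793)(0.01867) = 207.5 K

T = 207.5 K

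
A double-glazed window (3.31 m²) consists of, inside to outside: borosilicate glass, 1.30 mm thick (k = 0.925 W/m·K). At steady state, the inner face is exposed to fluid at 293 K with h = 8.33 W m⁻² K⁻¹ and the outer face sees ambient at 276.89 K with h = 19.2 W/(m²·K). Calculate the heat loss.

Q = 307 W

Resistance network (inner→outer):
  R_conv,in = 1/(hA) = 1/(8.33·3.31) = 0.03627 K/W
  R_borosilicate glass = L/(kA) = 0.00130/(0.925·3.31) = 4.246×10^-4 K/W
  R_conv,out = 1/(hA) = 1/(19.2·3.31) = 0.01574 K/W
ΣR = 0.03627 + 4.246×10^-4 + 0.01574 = 0.05243 K/W
Q = ΔT/ΣR = (293 K − 276.89 K)/0.05243 = 307 W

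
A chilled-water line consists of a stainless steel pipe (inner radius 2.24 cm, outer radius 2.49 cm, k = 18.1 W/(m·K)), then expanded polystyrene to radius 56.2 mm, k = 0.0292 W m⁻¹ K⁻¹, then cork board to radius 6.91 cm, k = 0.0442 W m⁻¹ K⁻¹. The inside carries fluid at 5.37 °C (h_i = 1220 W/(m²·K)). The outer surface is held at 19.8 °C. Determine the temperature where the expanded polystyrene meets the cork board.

T = 17.7 °C

Resistance network (inner→outer):
  R'_conv,in = 1/(2πr h) = 1/(2π·0.0224·1220) = 0.005824 m·K/W
  R'_stainless steel = ln(0.0249/0.0224)/(2πk) = 0.1058/(2π·18.1) = 9.304×10^-4 m·K/W
  R'_expanded polystyrene = ln(0.0562/0.0249)/(2πk) = 0.8140/(2π·0.0292) = 4.437 m·K/W
  R'_cork board = ln(0.0691/0.0562)/(2πk) = 0.2066/(2π·0.0442) = 0.7441 m·K/W
ΣR = 0.005824 + 9.304×10^-4 + 4.437 + 0.7441 = 5.188 m·K/W
Q' = ΔT/ΣR = (5.37 °C − 19.8 °C)/5.188 = -2.781 W/m
From the inner boundary to the expanded polystyrene/cork board interface, ΣR_partial = 4.444 m·K/W.
T_interface = T_in − Q'·ΣR_partial = 5.37 °C − (-2.781)(4.444) = 17.7 °C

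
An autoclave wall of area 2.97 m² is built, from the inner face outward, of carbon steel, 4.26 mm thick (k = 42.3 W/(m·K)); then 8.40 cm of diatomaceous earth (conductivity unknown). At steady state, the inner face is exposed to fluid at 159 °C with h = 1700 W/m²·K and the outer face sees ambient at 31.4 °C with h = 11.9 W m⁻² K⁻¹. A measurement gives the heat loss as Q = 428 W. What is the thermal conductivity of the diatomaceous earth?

ΣR = ΔT/Q = |159 − 31.4|/428 = 0.2981 K/W
Known resistances:
  R_conv,in = 1/(hA) = 1/(1700·2.97) = 1.981×10^-4 K/W
  R_carbon steel = L/(kA) = 0.00426/(42.3·2.97) = 3.391×10^-5 K/W
  R_conv,out = 1/(hA) = 1/(11.9·2.97) = 0.02829 K/W
R_diatomaceous earth = ΣR − ΣR_known = 0.2981 − 0.02852 = 0.2696 K/W
L/(kA) = 0.2696 ⇒ k = 0.0840/(0.2696·2.97) = 0.105 W/m·K

k = 0.105 W/m·K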